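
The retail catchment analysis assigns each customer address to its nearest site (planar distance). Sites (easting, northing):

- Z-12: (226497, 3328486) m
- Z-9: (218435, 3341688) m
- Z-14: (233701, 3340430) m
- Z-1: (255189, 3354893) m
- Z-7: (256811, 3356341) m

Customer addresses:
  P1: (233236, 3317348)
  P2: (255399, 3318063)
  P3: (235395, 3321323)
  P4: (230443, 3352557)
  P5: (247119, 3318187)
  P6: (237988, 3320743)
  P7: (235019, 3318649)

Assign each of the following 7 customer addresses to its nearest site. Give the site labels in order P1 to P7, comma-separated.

P1 → Z-12 (d²=169469165.00)
P2 → Z-12 (d²=943964533.00)
P3 → Z-12 (d²=130482973.00)
P4 → Z-14 (d²=157678693.00)
P5 → Z-12 (d²=531336285.00)
P6 → Z-12 (d²=191997130.00)
P7 → Z-12 (d²=169391053.00)

Z-12, Z-12, Z-12, Z-14, Z-12, Z-12, Z-12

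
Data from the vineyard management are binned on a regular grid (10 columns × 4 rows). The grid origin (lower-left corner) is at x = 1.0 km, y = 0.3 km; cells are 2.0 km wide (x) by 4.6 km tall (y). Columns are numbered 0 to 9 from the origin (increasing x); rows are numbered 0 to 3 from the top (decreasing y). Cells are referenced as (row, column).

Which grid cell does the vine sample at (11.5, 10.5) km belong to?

Column index: ⌊(11.5 − 1.0) / 2.0⌋ = ⌊5.250⌋ = 5
Row offset from origin: ⌊(10.5 − 0.3) / 4.6⌋ = ⌊2.217⌋ = 2 → row 1 (counted from top)

(1, 5)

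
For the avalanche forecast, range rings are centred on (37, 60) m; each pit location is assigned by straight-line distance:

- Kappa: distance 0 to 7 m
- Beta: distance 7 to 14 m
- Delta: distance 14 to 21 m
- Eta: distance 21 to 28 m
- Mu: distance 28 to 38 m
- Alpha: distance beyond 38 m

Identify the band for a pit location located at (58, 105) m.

Distance = √((58−37)² + (105−60)²) = √(441.000 + 2025.000) = 49.659 m.
38 ≤ 49.659 < ∞ → Alpha.

Alpha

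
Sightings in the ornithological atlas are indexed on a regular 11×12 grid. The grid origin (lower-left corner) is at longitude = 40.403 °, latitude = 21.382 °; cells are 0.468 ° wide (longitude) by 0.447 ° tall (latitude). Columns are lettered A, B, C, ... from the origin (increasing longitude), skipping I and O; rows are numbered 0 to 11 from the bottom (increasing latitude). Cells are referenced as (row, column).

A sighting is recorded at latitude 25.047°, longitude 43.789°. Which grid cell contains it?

Column index: ⌊(43.789 − 40.403) / 0.468⌋ = ⌊7.235⌋ = 7 → column H
Row offset from origin: ⌊(25.047 − 21.382) / 0.447⌋ = ⌊8.199⌋ = 8 → row 8

(8, H)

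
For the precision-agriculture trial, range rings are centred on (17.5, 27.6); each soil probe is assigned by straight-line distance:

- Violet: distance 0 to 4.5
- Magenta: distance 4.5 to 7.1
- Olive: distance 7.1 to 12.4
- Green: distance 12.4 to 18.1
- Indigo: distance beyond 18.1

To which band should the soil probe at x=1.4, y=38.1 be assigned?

Distance = √((1.4−17.5)² + (38.1−27.6)²) = √(259.210 + 110.250) = 19.221.
18.1 ≤ 19.221 < ∞ → Indigo.

Indigo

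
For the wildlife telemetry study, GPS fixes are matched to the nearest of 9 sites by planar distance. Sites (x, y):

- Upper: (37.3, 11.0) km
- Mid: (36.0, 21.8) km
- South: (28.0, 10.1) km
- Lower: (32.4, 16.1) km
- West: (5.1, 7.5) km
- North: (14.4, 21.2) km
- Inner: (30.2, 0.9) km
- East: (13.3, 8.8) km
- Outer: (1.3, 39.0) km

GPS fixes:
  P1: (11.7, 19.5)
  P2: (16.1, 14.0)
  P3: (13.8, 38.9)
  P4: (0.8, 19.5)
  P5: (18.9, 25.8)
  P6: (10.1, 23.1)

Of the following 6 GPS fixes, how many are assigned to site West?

1

P1 → North
P2 → East
P3 → Outer
P4 → West
P5 → North
P6 → North
1 of the 6 goes to West.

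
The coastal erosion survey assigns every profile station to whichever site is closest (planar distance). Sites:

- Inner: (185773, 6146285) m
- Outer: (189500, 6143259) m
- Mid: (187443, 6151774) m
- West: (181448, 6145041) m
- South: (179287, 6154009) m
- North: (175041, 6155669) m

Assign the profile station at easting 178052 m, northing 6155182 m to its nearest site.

Squared distances to each site:
Inner: 138770450.000; Outer: 273214633.000; Mid: 99805345.000; West: 114372697.000; South: 2901154.000; North: 9303290.000.
Minimum at South.

South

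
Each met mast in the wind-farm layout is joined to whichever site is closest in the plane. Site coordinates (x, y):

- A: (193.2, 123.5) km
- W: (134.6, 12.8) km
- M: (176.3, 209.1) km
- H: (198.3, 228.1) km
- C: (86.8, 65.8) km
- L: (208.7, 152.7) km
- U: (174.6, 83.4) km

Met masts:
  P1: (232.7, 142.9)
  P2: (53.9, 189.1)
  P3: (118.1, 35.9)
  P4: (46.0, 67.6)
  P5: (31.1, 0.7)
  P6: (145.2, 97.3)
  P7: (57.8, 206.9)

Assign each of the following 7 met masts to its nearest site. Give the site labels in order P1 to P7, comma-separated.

L, M, W, C, C, U, M

P1 → L (d²=672.04)
P2 → M (d²=15381.76)
P3 → W (d²=805.86)
P4 → C (d²=1667.88)
P5 → C (d²=7340.50)
P6 → U (d²=1057.57)
P7 → M (d²=14047.09)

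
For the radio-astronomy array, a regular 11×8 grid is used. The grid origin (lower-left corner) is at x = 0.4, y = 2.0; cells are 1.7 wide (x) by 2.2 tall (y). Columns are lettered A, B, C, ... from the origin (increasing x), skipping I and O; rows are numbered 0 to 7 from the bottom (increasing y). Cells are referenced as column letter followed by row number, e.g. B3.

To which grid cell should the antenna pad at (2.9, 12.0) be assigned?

B4

Column index: ⌊(2.9 − 0.4) / 1.7⌋ = ⌊1.471⌋ = 1 → column B
Row offset from origin: ⌊(12.0 − 2.0) / 2.2⌋ = ⌊4.545⌋ = 4 → row 4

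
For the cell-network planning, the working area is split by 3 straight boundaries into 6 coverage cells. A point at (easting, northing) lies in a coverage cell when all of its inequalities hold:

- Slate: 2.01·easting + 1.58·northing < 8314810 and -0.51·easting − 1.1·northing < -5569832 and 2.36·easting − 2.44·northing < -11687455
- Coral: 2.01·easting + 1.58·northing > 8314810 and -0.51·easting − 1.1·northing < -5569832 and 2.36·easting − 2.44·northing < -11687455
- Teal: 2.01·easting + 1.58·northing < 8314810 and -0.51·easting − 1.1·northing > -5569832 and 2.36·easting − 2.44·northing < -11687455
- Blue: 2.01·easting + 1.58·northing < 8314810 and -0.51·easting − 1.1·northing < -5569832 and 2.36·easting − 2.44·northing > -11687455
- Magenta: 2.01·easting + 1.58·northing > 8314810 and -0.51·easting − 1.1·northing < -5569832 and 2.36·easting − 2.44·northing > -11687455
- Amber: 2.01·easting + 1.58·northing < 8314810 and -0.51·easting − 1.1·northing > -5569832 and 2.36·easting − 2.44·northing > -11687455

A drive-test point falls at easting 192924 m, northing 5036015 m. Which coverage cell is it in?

2.01·192924 + 1.58·5036015 = 8344680.940, which is > 8314810
-0.51·192924 − 1.1·5036015 = -5638007.740, which is < -5569832
2.36·192924 − 2.44·5036015 = -11832575.960, which is < -11687455
This sign pattern matches Coral.

Coral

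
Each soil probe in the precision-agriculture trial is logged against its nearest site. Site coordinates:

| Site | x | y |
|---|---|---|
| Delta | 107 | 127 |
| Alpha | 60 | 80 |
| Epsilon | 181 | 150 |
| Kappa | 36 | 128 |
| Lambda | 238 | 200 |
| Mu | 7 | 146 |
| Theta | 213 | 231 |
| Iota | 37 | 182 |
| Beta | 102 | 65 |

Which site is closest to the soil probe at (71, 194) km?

Iota

Squared distances to each site:
Delta: 5785.000; Alpha: 13117.000; Epsilon: 14036.000; Kappa: 5581.000; Lambda: 27925.000; Mu: 6400.000; Theta: 21533.000; Iota: 1300.000; Beta: 17602.000.
Minimum at Iota.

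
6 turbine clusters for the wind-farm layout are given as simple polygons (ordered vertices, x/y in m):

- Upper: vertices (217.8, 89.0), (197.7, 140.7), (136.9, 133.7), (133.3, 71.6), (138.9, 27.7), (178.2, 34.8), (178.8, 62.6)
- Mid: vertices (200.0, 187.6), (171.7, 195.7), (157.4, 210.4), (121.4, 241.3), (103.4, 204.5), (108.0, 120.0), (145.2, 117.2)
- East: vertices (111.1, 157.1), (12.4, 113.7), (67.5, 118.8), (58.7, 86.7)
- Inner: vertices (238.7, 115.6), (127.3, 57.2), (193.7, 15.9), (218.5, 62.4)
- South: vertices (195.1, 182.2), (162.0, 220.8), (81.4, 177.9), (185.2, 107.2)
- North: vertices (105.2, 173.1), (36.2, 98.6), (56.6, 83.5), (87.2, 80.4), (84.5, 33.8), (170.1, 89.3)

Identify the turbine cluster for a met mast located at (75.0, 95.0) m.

Cast a ray rightward from (75.0, 95.0). For each polygon, the edges (by vertex number in listed order) whose endpoints lie on opposite sides of y = 95.0, where each meets that height, and whether that is right or left of the point:
Upper: 1–2 at x≈215.47 (right), 3–4 at x≈134.66 (right) → 2 crossings.
Mid: no edge straddles that height → 0 crossings.
East: 3–4 at x≈60.98 (left), 4–1 at x≈64.88 (left) → 0 crossings.
Inner: 1–2 at x≈199.40 (right), 4–1 at x≈230.88 (right) → 2 crossings.
South: no edge straddles that height → 0 crossings.
North: 2–3 at x≈41.06 (left), 6–1 at x≈165.69 (right) → 1 crossing.
Only North has an odd count, so the point is inside North.

North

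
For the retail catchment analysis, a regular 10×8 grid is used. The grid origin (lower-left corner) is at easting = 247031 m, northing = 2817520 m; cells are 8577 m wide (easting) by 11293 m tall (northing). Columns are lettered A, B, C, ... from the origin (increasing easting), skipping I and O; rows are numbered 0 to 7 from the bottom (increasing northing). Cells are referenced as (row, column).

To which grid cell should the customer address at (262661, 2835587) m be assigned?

(1, B)

Column index: ⌊(262661 − 247031) / 8577⌋ = ⌊1.822⌋ = 1 → column B
Row offset from origin: ⌊(2835587 − 2817520) / 11293⌋ = ⌊1.600⌋ = 1 → row 1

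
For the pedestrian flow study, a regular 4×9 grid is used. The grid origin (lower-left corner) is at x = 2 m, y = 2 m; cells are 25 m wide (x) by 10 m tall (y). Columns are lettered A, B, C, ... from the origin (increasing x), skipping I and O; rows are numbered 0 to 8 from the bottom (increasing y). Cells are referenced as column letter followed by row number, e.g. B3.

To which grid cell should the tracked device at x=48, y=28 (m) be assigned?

Column index: ⌊(48 − 2) / 25⌋ = ⌊1.840⌋ = 1 → column B
Row offset from origin: ⌊(28 − 2) / 10⌋ = ⌊2.600⌋ = 2 → row 2

B2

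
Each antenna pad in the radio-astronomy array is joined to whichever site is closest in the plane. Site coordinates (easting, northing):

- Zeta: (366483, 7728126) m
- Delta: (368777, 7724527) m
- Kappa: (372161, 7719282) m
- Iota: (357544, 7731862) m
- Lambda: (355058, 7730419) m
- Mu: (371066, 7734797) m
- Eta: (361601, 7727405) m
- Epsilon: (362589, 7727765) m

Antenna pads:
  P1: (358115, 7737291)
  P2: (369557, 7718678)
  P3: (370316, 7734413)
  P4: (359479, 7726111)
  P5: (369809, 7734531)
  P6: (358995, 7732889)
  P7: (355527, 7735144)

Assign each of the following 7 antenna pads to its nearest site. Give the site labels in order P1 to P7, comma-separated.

P1 → Iota (d²=29800082.00)
P2 → Kappa (d²=7145632.00)
P3 → Mu (d²=709956.00)
P4 → Eta (d²=6177320.00)
P5 → Mu (d²=1650805.00)
P6 → Iota (d²=3160130.00)
P7 → Iota (d²=14839813.00)

Iota, Kappa, Mu, Eta, Mu, Iota, Iota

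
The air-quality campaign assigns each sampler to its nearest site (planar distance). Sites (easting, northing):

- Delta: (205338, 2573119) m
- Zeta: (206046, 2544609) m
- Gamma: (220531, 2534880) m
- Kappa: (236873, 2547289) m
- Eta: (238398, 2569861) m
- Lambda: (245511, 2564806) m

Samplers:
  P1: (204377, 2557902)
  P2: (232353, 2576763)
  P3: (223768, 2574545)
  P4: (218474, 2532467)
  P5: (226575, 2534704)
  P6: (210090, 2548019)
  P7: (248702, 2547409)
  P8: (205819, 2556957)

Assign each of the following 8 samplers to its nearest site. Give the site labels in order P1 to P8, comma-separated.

Zeta, Eta, Eta, Gamma, Gamma, Zeta, Kappa, Zeta

P1 → Zeta (d²=179489410.00)
P2 → Eta (d²=84179629.00)
P3 → Eta (d²=235976756.00)
P4 → Gamma (d²=10053818.00)
P5 → Gamma (d²=36560912.00)
P6 → Zeta (d²=27982036.00)
P7 → Kappa (d²=139939641.00)
P8 → Zeta (d²=152524633.00)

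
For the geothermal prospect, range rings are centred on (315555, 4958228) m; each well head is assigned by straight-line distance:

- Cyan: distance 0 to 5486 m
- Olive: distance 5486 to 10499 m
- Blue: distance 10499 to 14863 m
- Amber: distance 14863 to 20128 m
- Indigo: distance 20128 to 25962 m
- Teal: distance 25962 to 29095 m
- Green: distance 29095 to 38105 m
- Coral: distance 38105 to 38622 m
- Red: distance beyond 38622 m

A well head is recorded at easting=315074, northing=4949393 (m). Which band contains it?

Distance = √((315074−315555)² + (4949393−4958228)²) = √(231361.000 + 78057225.000) = 8848.084 m.
5486 ≤ 8848.084 < 10499 → Olive.

Olive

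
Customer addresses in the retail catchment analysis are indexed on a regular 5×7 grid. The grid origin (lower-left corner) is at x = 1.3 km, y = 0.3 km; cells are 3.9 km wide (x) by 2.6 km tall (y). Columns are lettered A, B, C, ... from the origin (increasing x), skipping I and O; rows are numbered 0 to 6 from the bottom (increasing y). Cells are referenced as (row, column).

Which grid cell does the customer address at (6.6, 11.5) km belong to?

Column index: ⌊(6.6 − 1.3) / 3.9⌋ = ⌊1.359⌋ = 1 → column B
Row offset from origin: ⌊(11.5 − 0.3) / 2.6⌋ = ⌊4.308⌋ = 4 → row 4

(4, B)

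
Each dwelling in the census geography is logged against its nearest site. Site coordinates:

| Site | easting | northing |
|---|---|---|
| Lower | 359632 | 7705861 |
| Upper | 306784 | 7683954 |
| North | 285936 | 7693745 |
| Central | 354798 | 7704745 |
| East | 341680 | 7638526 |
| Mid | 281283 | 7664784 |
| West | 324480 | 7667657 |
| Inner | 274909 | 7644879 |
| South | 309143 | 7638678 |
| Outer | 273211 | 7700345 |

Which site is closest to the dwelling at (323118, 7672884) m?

Squared distances to each site:
Lower: 2420754725.000; Upper: 389344456.000; North: 1817682445.000; Central: 2018745721.000; East: 1525020008.000; Mid: 1815777225.000; West: 29176573.000; Inner: 3108387706.000; South: 1365351061.000; Outer: 3244815170.000.
Minimum at West.

West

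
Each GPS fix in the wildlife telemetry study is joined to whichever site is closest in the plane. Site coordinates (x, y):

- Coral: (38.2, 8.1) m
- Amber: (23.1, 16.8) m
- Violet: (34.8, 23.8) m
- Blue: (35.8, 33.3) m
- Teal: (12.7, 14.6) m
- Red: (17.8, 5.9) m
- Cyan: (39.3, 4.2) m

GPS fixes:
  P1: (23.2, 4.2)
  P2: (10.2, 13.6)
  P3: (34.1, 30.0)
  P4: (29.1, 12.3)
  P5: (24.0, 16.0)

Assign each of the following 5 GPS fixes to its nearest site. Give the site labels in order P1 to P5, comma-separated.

Red, Teal, Blue, Amber, Amber

P1 → Red (d²=32.05)
P2 → Teal (d²=7.25)
P3 → Blue (d²=13.78)
P4 → Amber (d²=56.25)
P5 → Amber (d²=1.45)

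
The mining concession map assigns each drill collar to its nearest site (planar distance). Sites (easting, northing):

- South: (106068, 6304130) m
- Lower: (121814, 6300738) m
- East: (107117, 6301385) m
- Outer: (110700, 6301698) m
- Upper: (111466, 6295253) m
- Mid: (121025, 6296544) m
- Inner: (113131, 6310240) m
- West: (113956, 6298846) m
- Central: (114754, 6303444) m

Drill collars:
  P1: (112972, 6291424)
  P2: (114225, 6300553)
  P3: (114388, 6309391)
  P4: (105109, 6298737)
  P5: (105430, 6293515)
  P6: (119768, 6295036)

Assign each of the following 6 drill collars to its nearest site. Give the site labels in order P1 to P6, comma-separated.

Upper, West, Inner, East, Upper, Mid

P1 → Upper (d²=16929277.00)
P2 → West (d²=2986210.00)
P3 → Inner (d²=2300850.00)
P4 → East (d²=11043968.00)
P5 → Upper (d²=39453940.00)
P6 → Mid (d²=3854113.00)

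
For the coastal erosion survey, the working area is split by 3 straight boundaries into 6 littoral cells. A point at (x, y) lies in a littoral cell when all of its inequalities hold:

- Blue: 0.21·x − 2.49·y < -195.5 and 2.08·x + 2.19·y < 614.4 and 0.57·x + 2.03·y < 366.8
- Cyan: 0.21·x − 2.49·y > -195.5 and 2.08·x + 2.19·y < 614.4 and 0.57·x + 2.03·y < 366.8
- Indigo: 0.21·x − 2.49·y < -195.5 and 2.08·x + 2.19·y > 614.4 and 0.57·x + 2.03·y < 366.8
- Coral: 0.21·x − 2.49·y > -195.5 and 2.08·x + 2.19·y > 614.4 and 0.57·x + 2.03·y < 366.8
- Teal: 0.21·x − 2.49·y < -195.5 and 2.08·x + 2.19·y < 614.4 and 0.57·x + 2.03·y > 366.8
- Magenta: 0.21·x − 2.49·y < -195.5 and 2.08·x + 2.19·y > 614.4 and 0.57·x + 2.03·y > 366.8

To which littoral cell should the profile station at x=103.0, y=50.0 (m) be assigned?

0.21·103.0 − 2.49·50.0 = -102.870, which is > -195.5
2.08·103.0 + 2.19·50.0 = 323.740, which is < 614.4
0.57·103.0 + 2.03·50.0 = 160.210, which is < 366.8
This sign pattern matches Cyan.

Cyan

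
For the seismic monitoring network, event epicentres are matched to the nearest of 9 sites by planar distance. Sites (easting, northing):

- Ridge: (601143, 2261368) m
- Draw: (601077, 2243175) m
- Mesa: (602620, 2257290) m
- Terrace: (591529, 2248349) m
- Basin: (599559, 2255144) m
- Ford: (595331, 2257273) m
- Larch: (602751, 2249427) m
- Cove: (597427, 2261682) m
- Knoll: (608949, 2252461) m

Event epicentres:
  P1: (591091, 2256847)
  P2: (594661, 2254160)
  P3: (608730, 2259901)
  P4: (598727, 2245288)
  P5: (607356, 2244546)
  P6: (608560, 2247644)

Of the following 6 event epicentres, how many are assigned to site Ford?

P1 → Ford
P2 → Ford
P3 → Mesa
P4 → Draw
P5 → Draw
P6 → Knoll
2 of the 6 go to Ford.

2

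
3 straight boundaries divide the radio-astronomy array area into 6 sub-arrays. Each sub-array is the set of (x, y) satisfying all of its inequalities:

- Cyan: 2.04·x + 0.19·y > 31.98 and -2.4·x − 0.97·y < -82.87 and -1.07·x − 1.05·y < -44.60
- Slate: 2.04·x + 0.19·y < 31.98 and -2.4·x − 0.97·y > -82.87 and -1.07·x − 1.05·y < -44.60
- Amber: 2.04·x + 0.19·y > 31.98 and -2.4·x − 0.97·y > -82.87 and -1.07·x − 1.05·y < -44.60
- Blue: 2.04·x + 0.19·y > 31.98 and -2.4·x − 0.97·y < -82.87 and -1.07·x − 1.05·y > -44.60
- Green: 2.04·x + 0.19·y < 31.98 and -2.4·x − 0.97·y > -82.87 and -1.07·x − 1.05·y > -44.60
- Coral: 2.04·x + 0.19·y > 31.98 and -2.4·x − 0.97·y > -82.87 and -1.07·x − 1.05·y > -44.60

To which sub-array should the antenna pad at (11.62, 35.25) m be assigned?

Slate

2.04·11.62 + 0.19·35.25 = 30.402, which is < 31.98
-2.4·11.62 − 0.97·35.25 = -62.081, which is > -82.87
-1.07·11.62 − 1.05·35.25 = -49.446, which is < -44.60
This sign pattern matches Slate.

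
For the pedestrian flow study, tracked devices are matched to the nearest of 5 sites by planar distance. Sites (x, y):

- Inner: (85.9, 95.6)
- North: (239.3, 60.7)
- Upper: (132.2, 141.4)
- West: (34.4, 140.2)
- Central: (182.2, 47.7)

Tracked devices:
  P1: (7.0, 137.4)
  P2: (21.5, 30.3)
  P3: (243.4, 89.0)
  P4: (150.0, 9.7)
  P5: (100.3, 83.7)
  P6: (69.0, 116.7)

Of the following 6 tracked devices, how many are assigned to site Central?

P1 → West
P2 → Inner
P3 → North
P4 → Central
P5 → Inner
P6 → Inner
1 of the 6 goes to Central.

1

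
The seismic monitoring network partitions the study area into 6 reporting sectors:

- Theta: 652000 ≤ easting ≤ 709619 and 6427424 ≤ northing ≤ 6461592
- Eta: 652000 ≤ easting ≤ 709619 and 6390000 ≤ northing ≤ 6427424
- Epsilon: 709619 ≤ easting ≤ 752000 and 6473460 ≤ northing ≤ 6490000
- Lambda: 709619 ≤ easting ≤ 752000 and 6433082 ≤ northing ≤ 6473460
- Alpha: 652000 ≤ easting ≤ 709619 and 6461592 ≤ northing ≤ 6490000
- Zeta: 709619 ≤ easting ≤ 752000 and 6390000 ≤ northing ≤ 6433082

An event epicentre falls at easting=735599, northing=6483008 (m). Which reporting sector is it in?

Epsilon

The point has easting = 735599 and northing = 6483008.
Only Epsilon satisfies 709619 ≤ easting ≤ 752000 and 6473460 ≤ northing ≤ 6490000.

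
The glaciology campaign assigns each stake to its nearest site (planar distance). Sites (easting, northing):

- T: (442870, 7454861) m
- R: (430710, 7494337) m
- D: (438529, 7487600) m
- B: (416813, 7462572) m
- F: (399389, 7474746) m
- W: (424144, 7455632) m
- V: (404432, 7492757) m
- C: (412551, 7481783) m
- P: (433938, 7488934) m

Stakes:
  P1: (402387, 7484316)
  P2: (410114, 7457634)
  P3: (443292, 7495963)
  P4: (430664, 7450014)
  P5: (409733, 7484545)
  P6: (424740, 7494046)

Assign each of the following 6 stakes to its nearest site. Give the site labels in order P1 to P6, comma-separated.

V, B, D, W, C, R

P1 → V (d²=75432506.00)
P2 → B (d²=69260445.00)
P3 → D (d²=92625938.00)
P4 → W (d²=74072324.00)
P5 → C (d²=15569768.00)
P6 → R (d²=35725581.00)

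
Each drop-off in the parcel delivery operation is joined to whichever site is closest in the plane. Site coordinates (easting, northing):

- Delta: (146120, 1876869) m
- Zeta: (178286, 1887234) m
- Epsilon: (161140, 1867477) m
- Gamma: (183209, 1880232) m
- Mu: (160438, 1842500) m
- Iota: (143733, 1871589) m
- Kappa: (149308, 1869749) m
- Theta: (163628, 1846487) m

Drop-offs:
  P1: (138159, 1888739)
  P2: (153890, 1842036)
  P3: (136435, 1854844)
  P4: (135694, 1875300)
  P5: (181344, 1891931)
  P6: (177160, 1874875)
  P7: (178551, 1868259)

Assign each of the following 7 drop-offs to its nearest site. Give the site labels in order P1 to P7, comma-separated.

Delta, Mu, Iota, Iota, Zeta, Gamma, Gamma

P1 → Delta (d²=204274421.00)
P2 → Mu (d²=43091600.00)
P3 → Iota (d²=333655829.00)
P4 → Iota (d²=78397042.00)
P5 → Zeta (d²=31413173.00)
P6 → Gamma (d²=65287850.00)
P7 → Gamma (d²=165049693.00)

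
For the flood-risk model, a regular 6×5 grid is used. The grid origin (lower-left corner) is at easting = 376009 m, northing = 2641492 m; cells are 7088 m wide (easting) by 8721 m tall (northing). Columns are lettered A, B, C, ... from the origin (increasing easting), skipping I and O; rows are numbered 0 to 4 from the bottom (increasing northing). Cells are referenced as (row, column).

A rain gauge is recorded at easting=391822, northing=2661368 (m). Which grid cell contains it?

Column index: ⌊(391822 − 376009) / 7088⌋ = ⌊2.231⌋ = 2 → column C
Row offset from origin: ⌊(2661368 − 2641492) / 8721⌋ = ⌊2.279⌋ = 2 → row 2

(2, C)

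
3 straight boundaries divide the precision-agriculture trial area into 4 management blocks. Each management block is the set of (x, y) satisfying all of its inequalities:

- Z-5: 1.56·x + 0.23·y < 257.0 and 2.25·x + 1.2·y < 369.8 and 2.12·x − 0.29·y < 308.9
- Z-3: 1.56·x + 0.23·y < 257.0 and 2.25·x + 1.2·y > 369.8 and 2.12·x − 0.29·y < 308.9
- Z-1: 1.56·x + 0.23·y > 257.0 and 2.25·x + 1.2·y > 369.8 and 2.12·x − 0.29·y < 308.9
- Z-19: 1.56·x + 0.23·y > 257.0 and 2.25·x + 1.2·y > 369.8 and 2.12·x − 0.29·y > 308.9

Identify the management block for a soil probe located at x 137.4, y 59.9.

Z-3

1.56·137.4 + 0.23·59.9 = 228.121, which is < 257.0
2.25·137.4 + 1.2·59.9 = 381.030, which is > 369.8
2.12·137.4 − 0.29·59.9 = 273.917, which is < 308.9
This sign pattern matches Z-3.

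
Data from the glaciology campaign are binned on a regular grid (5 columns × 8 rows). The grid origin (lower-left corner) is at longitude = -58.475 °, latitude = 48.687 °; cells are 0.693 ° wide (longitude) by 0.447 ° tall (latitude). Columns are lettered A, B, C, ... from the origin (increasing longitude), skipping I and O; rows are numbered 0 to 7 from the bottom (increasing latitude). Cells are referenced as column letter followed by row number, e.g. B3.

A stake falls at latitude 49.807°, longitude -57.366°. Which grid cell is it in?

B2

Column index: ⌊(-57.366 − -58.475) / 0.693⌋ = ⌊1.600⌋ = 1 → column B
Row offset from origin: ⌊(49.807 − 48.687) / 0.447⌋ = ⌊2.506⌋ = 2 → row 2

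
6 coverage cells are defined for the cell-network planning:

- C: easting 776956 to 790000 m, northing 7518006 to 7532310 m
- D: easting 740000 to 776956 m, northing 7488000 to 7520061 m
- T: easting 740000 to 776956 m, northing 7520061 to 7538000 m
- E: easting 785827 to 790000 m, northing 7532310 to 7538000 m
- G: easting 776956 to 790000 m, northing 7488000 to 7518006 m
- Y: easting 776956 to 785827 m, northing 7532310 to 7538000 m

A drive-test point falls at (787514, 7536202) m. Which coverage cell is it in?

E

The point has easting = 787514 and northing = 7536202.
Only E satisfies 785827 ≤ easting ≤ 790000 and 7532310 ≤ northing ≤ 7538000.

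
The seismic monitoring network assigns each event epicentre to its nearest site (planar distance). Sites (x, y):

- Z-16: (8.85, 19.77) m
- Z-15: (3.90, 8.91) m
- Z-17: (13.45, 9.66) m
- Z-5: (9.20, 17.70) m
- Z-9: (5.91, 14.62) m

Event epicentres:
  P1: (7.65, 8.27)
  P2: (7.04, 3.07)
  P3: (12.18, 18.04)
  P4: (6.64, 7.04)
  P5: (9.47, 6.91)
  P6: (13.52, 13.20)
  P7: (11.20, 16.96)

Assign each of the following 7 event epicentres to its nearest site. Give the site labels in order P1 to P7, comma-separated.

Z-15, Z-15, Z-5, Z-15, Z-17, Z-17, Z-5

P1 → Z-15 (d²=14.47)
P2 → Z-15 (d²=43.97)
P3 → Z-5 (d²=9.00)
P4 → Z-15 (d²=11.00)
P5 → Z-17 (d²=23.40)
P6 → Z-17 (d²=12.54)
P7 → Z-5 (d²=4.55)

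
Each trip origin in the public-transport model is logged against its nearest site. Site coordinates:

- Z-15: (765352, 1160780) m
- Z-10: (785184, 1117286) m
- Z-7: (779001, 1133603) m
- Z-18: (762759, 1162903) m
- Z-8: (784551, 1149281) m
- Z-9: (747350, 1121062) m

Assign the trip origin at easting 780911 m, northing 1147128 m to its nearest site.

Squared distances to each site:
Z-15: 428459585.000; Z-10: 908803493.000; Z-7: 186573725.000; Z-18: 578345729.000; Z-8: 17885009.000; Z-9: 1805777077.000.
Minimum at Z-8.

Z-8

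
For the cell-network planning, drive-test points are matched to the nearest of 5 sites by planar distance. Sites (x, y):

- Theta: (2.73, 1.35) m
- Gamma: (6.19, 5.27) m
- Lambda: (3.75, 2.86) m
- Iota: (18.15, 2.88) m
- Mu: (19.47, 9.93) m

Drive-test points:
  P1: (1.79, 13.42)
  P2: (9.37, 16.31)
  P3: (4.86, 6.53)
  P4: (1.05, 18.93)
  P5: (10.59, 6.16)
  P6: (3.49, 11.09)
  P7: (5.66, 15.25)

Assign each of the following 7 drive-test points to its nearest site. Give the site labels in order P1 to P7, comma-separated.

Gamma, Gamma, Gamma, Gamma, Gamma, Gamma, Gamma

P1 → Gamma (d²=85.78)
P2 → Gamma (d²=131.99)
P3 → Gamma (d²=3.36)
P4 → Gamma (d²=213.02)
P5 → Gamma (d²=20.15)
P6 → Gamma (d²=41.16)
P7 → Gamma (d²=99.88)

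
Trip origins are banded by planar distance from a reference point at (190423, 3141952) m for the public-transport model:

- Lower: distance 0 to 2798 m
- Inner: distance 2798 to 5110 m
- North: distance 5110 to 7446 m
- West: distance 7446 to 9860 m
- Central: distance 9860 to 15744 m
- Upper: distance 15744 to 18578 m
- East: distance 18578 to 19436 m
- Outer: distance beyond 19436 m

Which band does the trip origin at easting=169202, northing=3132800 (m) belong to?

Outer

Distance = √((169202−190423)² + (3132800−3141952)²) = √(450330841.000 + 83759104.000) = 23110.386 m.
19436 ≤ 23110.386 < ∞ → Outer.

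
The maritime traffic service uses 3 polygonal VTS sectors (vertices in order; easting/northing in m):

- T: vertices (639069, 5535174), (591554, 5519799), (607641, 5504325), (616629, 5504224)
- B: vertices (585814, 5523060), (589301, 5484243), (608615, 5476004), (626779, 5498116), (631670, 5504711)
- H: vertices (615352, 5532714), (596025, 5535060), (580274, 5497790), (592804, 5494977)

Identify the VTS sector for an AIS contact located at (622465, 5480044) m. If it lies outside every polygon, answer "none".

none

Cast a ray rightward from (622465, 5480044). For each polygon, the edges (by vertex number in listed order) whose endpoints lie on opposite sides of northing = 5480044, where each meets that height, and whether that is right or left of the point:
T: no edge straddles that height → 0 crossings.
B: 2–3 at easting≈599144.4 (left), 3–4 at easting≈611933.7 (left) → 0 crossings.
H: no edge straddles that height → 0 crossings.
All counts are even, so the point lies outside every listed polygon.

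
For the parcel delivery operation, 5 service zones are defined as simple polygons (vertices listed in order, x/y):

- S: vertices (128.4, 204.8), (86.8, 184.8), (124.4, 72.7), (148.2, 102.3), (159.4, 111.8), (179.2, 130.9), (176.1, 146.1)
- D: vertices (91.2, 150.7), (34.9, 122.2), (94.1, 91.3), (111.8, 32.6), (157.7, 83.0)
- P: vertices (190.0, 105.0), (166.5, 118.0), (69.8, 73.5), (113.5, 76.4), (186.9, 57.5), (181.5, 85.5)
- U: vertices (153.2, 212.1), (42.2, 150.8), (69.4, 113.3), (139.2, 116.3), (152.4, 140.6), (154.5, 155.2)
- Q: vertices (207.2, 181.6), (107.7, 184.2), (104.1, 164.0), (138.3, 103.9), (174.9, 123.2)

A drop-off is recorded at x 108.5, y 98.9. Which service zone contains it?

Cast a ray rightward from (108.5, 98.9). For each polygon, the edges (by vertex number in listed order) whose endpoints lie on opposite sides of y = 98.9, where each meets that height, and whether that is right or left of the point:
S: 2–3 at x≈115.61 (right), 3–4 at x≈145.47 (right) → 2 crossings.
D: 2–3 at x≈79.54 (left), 5–1 at x≈142.08 (right) → 1 crossing.
P: 2–3 at x≈125.00 (right), 6–1 at x≈187.34 (right) → 2 crossings.
U: no edge straddles that height → 0 crossings.
Q: no edge straddles that height → 0 crossings.
Only D has an odd count, so the point is inside D.

D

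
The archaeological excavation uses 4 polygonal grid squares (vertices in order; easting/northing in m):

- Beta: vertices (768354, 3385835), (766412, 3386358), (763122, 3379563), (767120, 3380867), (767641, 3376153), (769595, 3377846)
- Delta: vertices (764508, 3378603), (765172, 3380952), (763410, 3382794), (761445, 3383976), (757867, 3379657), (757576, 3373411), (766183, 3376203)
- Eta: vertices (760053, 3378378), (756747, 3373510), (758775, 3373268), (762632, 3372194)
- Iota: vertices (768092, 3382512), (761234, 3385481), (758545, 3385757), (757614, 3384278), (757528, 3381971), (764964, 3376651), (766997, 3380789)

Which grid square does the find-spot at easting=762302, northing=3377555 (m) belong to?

Cast a ray rightward from (762302, 3377555). For each polygon, the edges (by vertex number in listed order) whose endpoints lie on opposite sides of northing = 3377555, where each meets that height, and whether that is right or left of the point:
Beta: 4–5 at easting≈767486.0 (right), 5–6 at easting≈769259.1 (right) → 2 crossings.
Delta: 5–6 at easting≈757769.1 (left), 7–1 at easting≈765239.4 (right) → 1 crossing.
Eta: 1–2 at easting≈759494.1 (left), 4–1 at easting≈760396.2 (left) → 0 crossings.
Iota: 5–6 at easting≈763700.4 (right), 6–7 at easting≈765408.1 (right) → 2 crossings.
Only Delta has an odd count, so the point is inside Delta.

Delta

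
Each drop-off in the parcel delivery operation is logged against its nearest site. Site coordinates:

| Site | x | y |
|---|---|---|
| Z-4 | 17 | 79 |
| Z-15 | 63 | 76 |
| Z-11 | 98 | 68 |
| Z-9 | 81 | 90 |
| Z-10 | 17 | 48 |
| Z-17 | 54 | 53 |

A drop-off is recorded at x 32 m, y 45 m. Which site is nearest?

Squared distances to each site:
Z-4: 1381.000; Z-15: 1922.000; Z-11: 4885.000; Z-9: 4426.000; Z-10: 234.000; Z-17: 548.000.
Minimum at Z-10.

Z-10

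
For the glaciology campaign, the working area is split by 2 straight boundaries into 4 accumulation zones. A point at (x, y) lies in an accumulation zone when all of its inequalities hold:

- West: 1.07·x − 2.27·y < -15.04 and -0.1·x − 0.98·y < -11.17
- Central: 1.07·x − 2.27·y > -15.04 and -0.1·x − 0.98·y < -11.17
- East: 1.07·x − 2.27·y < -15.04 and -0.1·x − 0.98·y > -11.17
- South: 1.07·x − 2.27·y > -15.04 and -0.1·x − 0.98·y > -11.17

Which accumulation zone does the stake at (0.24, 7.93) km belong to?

1.07·0.24 − 2.27·7.93 = -17.744, which is < -15.04
-0.1·0.24 − 0.98·7.93 = -7.795, which is > -11.17
This sign pattern matches East.

East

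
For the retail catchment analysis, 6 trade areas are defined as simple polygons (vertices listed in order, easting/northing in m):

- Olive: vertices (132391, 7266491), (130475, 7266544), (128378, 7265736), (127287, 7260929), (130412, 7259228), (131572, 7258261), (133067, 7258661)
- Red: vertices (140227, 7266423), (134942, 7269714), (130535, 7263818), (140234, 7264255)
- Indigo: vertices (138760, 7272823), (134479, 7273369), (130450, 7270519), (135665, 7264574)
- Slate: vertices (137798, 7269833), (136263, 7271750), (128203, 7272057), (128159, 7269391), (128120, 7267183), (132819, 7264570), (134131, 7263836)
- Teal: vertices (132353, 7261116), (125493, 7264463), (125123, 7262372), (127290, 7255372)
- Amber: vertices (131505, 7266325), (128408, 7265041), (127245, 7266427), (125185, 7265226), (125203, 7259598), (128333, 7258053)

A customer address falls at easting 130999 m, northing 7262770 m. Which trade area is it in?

Olive

Cast a ray rightward from (130999, 7262770). For each polygon, the edges (by vertex number in listed order) whose endpoints lie on opposite sides of northing = 7262770, where each meets that height, and whether that is right or left of the point:
Olive: 3–4 at easting≈127704.8 (left), 7–1 at easting≈132712.3 (right) → 1 crossing.
Red: no edge straddles that height → 0 crossings.
Indigo: no edge straddles that height → 0 crossings.
Slate: no edge straddles that height → 0 crossings.
Teal: 1–2 at easting≈128963.0 (left), 2–3 at easting≈125193.4 (left) → 0 crossings.
Amber: 4–5 at easting≈125192.9 (left), 6–1 at easting≈130141.8 (left) → 0 crossings.
Only Olive has an odd count, so the point is inside Olive.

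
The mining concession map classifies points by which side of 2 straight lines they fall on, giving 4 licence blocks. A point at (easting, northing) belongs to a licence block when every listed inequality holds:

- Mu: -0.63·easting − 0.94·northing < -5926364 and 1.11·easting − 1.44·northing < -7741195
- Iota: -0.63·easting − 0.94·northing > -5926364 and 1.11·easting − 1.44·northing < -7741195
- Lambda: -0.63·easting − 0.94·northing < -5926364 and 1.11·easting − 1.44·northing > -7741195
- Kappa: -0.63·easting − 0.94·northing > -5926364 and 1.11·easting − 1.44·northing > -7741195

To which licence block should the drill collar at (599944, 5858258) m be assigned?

-0.63·599944 − 0.94·5858258 = -5884727.240, which is > -5926364
1.11·599944 − 1.44·5858258 = -7769953.680, which is < -7741195
This sign pattern matches Iota.

Iota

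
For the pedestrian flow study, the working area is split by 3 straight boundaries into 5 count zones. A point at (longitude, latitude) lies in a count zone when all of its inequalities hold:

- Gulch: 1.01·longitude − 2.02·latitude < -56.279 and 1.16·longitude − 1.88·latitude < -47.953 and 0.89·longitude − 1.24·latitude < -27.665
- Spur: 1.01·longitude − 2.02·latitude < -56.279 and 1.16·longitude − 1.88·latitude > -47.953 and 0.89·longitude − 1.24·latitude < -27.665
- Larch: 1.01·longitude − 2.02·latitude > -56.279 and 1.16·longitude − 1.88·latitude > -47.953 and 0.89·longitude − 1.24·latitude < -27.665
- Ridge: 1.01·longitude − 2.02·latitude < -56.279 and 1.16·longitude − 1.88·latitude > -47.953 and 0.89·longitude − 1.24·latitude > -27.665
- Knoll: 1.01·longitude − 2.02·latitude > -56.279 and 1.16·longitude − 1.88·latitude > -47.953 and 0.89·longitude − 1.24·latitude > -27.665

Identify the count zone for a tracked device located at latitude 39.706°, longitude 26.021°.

Knoll

1.01·26.021 − 2.02·39.706 = -53.925, which is > -56.279
1.16·26.021 − 1.88·39.706 = -44.463, which is > -47.953
0.89·26.021 − 1.24·39.706 = -26.077, which is > -27.665
This sign pattern matches Knoll.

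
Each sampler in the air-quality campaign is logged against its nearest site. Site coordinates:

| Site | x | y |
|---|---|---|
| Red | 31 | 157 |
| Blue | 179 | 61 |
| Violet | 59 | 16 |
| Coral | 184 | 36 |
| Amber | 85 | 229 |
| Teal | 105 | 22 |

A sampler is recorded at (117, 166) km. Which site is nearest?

Squared distances to each site:
Red: 7477.000; Blue: 14869.000; Violet: 25864.000; Coral: 21389.000; Amber: 4993.000; Teal: 20880.000.
Minimum at Amber.

Amber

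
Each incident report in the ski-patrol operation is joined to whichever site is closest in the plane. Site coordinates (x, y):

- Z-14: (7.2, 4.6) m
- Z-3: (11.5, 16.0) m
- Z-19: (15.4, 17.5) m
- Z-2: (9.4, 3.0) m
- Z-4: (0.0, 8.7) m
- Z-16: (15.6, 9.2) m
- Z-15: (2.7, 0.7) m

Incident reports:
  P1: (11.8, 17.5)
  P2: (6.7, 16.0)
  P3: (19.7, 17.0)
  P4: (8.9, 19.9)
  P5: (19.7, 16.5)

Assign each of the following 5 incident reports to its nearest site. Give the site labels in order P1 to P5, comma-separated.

P1 → Z-3 (d²=2.34)
P2 → Z-3 (d²=23.04)
P3 → Z-19 (d²=18.74)
P4 → Z-3 (d²=21.97)
P5 → Z-19 (d²=19.49)

Z-3, Z-3, Z-19, Z-3, Z-19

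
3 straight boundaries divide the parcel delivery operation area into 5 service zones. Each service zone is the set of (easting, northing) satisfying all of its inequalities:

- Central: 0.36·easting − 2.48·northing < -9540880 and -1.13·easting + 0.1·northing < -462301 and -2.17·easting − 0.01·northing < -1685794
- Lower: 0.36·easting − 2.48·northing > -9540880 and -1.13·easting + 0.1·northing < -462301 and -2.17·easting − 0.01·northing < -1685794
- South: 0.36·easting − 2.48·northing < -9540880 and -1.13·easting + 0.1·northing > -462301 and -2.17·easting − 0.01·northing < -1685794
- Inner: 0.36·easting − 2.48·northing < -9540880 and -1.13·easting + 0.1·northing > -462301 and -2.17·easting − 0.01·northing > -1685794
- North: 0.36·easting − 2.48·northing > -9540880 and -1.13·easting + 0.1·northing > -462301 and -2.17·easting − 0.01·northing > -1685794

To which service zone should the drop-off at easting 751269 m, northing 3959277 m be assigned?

Inner

0.36·751269 − 2.48·3959277 = -9548550.120, which is < -9540880
-1.13·751269 + 0.1·3959277 = -453006.270, which is > -462301
-2.17·751269 − 0.01·3959277 = -1669846.500, which is > -1685794
This sign pattern matches Inner.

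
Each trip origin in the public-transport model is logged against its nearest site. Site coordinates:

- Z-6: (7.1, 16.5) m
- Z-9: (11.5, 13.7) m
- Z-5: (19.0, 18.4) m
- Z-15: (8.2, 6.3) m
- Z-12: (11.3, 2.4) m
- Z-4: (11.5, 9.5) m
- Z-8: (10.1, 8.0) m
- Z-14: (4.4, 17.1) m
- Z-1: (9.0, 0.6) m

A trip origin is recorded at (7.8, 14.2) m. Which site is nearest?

Squared distances to each site:
Z-6: 5.780; Z-9: 13.940; Z-5: 143.080; Z-15: 62.570; Z-12: 151.490; Z-4: 35.780; Z-8: 43.730; Z-14: 19.970; Z-1: 186.400.
Minimum at Z-6.

Z-6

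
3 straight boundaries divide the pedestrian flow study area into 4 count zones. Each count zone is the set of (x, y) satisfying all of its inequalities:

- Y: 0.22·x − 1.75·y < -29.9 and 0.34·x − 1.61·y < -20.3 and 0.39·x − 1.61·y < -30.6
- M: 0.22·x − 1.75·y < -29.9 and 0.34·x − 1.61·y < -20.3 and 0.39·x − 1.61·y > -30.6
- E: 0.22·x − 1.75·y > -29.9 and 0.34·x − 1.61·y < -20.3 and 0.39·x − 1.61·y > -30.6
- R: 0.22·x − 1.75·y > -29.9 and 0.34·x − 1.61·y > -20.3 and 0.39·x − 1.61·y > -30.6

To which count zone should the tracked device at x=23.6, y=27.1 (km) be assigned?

0.22·23.6 − 1.75·27.1 = -42.233, which is < -29.9
0.34·23.6 − 1.61·27.1 = -35.607, which is < -20.3
0.39·23.6 − 1.61·27.1 = -34.427, which is < -30.6
This sign pattern matches Y.

Y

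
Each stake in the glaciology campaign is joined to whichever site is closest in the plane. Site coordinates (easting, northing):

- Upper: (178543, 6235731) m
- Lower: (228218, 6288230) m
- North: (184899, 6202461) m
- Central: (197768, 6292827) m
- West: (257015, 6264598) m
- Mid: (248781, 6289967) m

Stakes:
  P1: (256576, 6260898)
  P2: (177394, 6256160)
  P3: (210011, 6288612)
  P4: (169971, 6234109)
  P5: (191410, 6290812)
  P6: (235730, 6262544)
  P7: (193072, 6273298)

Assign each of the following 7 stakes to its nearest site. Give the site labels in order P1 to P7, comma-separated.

West, Upper, Central, Upper, Central, West, Central

P1 → West (d²=13882721.00)
P2 → Upper (d²=418664242.00)
P3 → Central (d²=167657274.00)
P4 → Upper (d²=76110068.00)
P5 → Central (d²=44484389.00)
P6 → West (d²=457270141.00)
P7 → Central (d²=403434257.00)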